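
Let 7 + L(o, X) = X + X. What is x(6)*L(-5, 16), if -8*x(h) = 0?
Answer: 0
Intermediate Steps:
L(o, X) = -7 + 2*X (L(o, X) = -7 + (X + X) = -7 + 2*X)
x(h) = 0 (x(h) = -⅛*0 = 0)
x(6)*L(-5, 16) = 0*(-7 + 2*16) = 0*(-7 + 32) = 0*25 = 0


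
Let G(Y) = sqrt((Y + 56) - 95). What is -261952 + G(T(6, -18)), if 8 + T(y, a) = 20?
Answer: -261952 + 3*I*sqrt(3) ≈ -2.6195e+5 + 5.1962*I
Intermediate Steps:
T(y, a) = 12 (T(y, a) = -8 + 20 = 12)
G(Y) = sqrt(-39 + Y) (G(Y) = sqrt((56 + Y) - 95) = sqrt(-39 + Y))
-261952 + G(T(6, -18)) = -261952 + sqrt(-39 + 12) = -261952 + sqrt(-27) = -261952 + 3*I*sqrt(3)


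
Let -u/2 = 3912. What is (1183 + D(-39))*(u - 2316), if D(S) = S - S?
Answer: -11995620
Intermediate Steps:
D(S) = 0
u = -7824 (u = -2*3912 = -7824)
(1183 + D(-39))*(u - 2316) = (1183 + 0)*(-7824 - 2316) = 1183*(-10140) = -11995620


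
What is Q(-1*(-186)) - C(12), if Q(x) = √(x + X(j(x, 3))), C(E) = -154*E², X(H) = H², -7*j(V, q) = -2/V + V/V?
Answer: 22176 + 5*√3153418/651 ≈ 22190.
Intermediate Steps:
j(V, q) = -⅐ + 2/(7*V) (j(V, q) = -(-2/V + V/V)/7 = -(-2/V + 1)/7 = -(1 - 2/V)/7 = -⅐ + 2/(7*V))
Q(x) = √(x + (2 - x)²/(49*x²)) (Q(x) = √(x + ((2 - x)/(7*x))²) = √(x + (2 - x)²/(49*x²)))
Q(-1*(-186)) - C(12) = √(49*(-1*(-186)) + (-2 - 1*(-186))²/(-1*(-186))²)/7 - (-154)*12² = √(49*186 + (-2 + 186)²/186²)/7 - (-154)*144 = √(9114 + (1/34596)*184²)/7 - 1*(-22176) = √(9114 + (1/34596)*33856)/7 + 22176 = √(9114 + 8464/8649)/7 + 22176 = √(78835450/8649)/7 + 22176 = (5*√3153418/93)/7 + 22176 = 5*√3153418/651 + 22176 = 22176 + 5*√3153418/651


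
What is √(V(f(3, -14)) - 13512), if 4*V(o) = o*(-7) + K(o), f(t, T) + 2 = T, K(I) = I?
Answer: 4*I*√843 ≈ 116.14*I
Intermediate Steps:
f(t, T) = -2 + T
V(o) = -3*o/2 (V(o) = (o*(-7) + o)/4 = (-7*o + o)/4 = (-6*o)/4 = -3*o/2)
√(V(f(3, -14)) - 13512) = √(-3*(-2 - 14)/2 - 13512) = √(-3/2*(-16) - 13512) = √(24 - 13512) = √(-13488) = 4*I*√843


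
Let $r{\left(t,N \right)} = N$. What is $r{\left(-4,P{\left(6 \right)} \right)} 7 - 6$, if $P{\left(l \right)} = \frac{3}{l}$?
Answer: $- \frac{5}{2} \approx -2.5$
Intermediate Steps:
$r{\left(-4,P{\left(6 \right)} \right)} 7 - 6 = \frac{3}{6} \cdot 7 - 6 = 3 \cdot \frac{1}{6} \cdot 7 - 6 = \frac{1}{2} \cdot 7 - 6 = \frac{7}{2} - 6 = - \frac{5}{2}$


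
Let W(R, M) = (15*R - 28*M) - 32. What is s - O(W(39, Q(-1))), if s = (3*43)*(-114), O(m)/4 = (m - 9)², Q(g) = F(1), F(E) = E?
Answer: -1079730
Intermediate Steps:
Q(g) = 1
W(R, M) = -32 - 28*M + 15*R (W(R, M) = (-28*M + 15*R) - 32 = -32 - 28*M + 15*R)
O(m) = 4*(-9 + m)² (O(m) = 4*(m - 9)² = 4*(-9 + m)²)
s = -14706 (s = 129*(-114) = -14706)
s - O(W(39, Q(-1))) = -14706 - 4*(-9 + (-32 - 28*1 + 15*39))² = -14706 - 4*(-9 + (-32 - 28 + 585))² = -14706 - 4*(-9 + 525)² = -14706 - 4*516² = -14706 - 4*266256 = -14706 - 1*1065024 = -14706 - 1065024 = -1079730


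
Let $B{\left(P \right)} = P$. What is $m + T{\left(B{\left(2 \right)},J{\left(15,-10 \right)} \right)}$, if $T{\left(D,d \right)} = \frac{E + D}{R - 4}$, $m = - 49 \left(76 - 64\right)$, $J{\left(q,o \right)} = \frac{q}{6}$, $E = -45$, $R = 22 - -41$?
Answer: $- \frac{34735}{59} \approx -588.73$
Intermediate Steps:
$R = 63$ ($R = 22 + 41 = 63$)
$J{\left(q,o \right)} = \frac{q}{6}$ ($J{\left(q,o \right)} = q \frac{1}{6} = \frac{q}{6}$)
$m = -588$ ($m = \left(-49\right) 12 = -588$)
$T{\left(D,d \right)} = - \frac{45}{59} + \frac{D}{59}$ ($T{\left(D,d \right)} = \frac{-45 + D}{63 - 4} = \frac{-45 + D}{59} = \left(-45 + D\right) \frac{1}{59} = - \frac{45}{59} + \frac{D}{59}$)
$m + T{\left(B{\left(2 \right)},J{\left(15,-10 \right)} \right)} = -588 + \left(- \frac{45}{59} + \frac{1}{59} \cdot 2\right) = -588 + \left(- \frac{45}{59} + \frac{2}{59}\right) = -588 - \frac{43}{59} = - \frac{34735}{59}$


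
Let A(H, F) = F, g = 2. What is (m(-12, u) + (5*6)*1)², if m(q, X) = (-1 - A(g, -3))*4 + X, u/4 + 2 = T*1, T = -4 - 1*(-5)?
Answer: 1156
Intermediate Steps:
T = 1 (T = -4 + 5 = 1)
u = -4 (u = -8 + 4*(1*1) = -8 + 4*1 = -8 + 4 = -4)
m(q, X) = 8 + X (m(q, X) = (-1 - 1*(-3))*4 + X = (-1 + 3)*4 + X = 2*4 + X = 8 + X)
(m(-12, u) + (5*6)*1)² = ((8 - 4) + (5*6)*1)² = (4 + 30*1)² = (4 + 30)² = 34² = 1156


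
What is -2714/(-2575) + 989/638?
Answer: 4278207/1642850 ≈ 2.6041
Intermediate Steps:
-2714/(-2575) + 989/638 = -2714*(-1/2575) + 989*(1/638) = 2714/2575 + 989/638 = 4278207/1642850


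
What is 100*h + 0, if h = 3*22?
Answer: 6600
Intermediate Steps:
h = 66
100*h + 0 = 100*66 + 0 = 6600 + 0 = 6600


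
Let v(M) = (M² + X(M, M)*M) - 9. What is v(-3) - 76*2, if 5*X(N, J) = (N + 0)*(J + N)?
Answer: -814/5 ≈ -162.80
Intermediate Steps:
X(N, J) = N*(J + N)/5 (X(N, J) = ((N + 0)*(J + N))/5 = (N*(J + N))/5 = N*(J + N)/5)
v(M) = -9 + M² + 2*M³/5 (v(M) = (M² + (M*(M + M)/5)*M) - 9 = (M² + (M*(2*M)/5)*M) - 9 = (M² + (2*M²/5)*M) - 9 = (M² + 2*M³/5) - 9 = -9 + M² + 2*M³/5)
v(-3) - 76*2 = (-9 + (-3)² + (⅖)*(-3)³) - 76*2 = (-9 + 9 + (⅖)*(-27)) - 152 = (-9 + 9 - 54/5) - 152 = -54/5 - 152 = -814/5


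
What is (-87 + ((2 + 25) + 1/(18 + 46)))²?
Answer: 14737921/4096 ≈ 3598.1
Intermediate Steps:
(-87 + ((2 + 25) + 1/(18 + 46)))² = (-87 + (27 + 1/64))² = (-87 + 1729/64)² = (-3839/64)² = 14737921/4096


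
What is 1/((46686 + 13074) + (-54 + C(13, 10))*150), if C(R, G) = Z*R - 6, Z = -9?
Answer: 1/33210 ≈ 3.0111e-5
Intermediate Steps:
C(R, G) = -6 - 9*R (C(R, G) = -9*R - 6 = -6 - 9*R)
1/((46686 + 13074) + (-54 + C(13, 10))*150) = 1/((46686 + 13074) + (-54 + (-6 - 9*13))*150) = 1/(59760 + (-54 + (-6 - 117))*150) = 1/(59760 + (-54 - 123)*150) = 1/(59760 - 177*150) = 1/(59760 - 26550) = 1/33210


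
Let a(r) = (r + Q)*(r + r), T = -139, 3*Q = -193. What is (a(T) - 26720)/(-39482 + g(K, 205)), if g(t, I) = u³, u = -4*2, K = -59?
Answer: -44710/59991 ≈ -0.74528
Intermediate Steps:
Q = -193/3 (Q = (⅓)*(-193) = -193/3 ≈ -64.333)
a(r) = 2*r*(-193/3 + r) (a(r) = (r - 193/3)*(r + r) = (-193/3 + r)*(2*r) = 2*r*(-193/3 + r))
u = -8
g(t, I) = -512 (g(t, I) = (-8)³ = -512)
(a(T) - 26720)/(-39482 + g(K, 205)) = ((⅔)*(-139)*(-193 + 3*(-139)) - 26720)/(-39482 - 512) = ((⅔)*(-139)*(-193 - 417) - 26720)/(-39994) = ((⅔)*(-139)*(-610) - 26720)*(-1/39994) = (169580/3 - 26720)*(-1/39994) = (89420/3)*(-1/39994) = -44710/59991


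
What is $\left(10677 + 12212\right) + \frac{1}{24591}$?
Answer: $\frac{562863400}{24591} \approx 22889.0$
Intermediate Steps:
$\left(10677 + 12212\right) + \frac{1}{24591} = 22889 + \frac{1}{24591} = \frac{562863400}{24591}$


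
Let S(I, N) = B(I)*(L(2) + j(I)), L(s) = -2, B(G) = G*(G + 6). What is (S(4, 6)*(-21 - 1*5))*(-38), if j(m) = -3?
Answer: -197600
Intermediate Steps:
B(G) = G*(6 + G)
S(I, N) = -5*I*(6 + I) (S(I, N) = (I*(6 + I))*(-2 - 3) = (I*(6 + I))*(-5) = -5*I*(6 + I))
(S(4, 6)*(-21 - 1*5))*(-38) = ((-5*4*(6 + 4))*(-21 - 1*5))*(-38) = ((-5*4*10)*(-21 - 5))*(-38) = -200*(-26)*(-38) = 5200*(-38) = -197600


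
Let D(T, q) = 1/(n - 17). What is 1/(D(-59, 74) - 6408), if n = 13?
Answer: -4/25633 ≈ -0.00015605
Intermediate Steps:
D(T, q) = -1/4 (D(T, q) = 1/(13 - 17) = 1/(-4) = -1/4)
1/(D(-59, 74) - 6408) = 1/(-1/4 - 6408) = 1/(-25633/4) = -4/25633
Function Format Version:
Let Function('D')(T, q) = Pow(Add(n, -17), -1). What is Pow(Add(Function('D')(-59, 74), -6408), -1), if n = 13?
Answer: Rational(-4, 25633) ≈ -0.00015605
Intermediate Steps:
Function('D')(T, q) = Rational(-1, 4) (Function('D')(T, q) = Pow(Add(13, -17), -1) = Pow(-4, -1) = Rational(-1, 4))
Pow(Add(Function('D')(-59, 74), -6408), -1) = Pow(Add(Rational(-1, 4), -6408), -1) = Pow(Rational(-25633, 4), -1) = Rational(-4, 25633)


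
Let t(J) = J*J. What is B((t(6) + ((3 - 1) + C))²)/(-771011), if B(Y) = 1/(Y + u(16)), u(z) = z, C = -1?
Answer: -1/1067850235 ≈ -9.3646e-10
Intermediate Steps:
t(J) = J²
B(Y) = 1/(16 + Y) (B(Y) = 1/(Y + 16) = 1/(16 + Y))
B((t(6) + ((3 - 1) + C))²)/(-771011) = 1/((16 + (6² + ((3 - 1) - 1))²)*(-771011)) = -1/771011/(16 + (36 + (2 - 1))²) = -1/771011/(16 + (36 + 1)²) = -1/771011/(16 + 37²) = -1/771011/(16 + 1369) = -1/771011/1385 = (1/1385)*(-1/771011) = -1/1067850235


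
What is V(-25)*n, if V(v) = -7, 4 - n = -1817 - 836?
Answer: -18599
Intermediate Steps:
n = 2657 (n = 4 - (-1817 - 836) = 4 - 1*(-2653) = 4 + 2653 = 2657)
V(-25)*n = -7*2657 = -18599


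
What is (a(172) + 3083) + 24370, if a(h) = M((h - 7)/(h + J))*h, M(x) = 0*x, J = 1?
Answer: 27453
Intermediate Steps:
M(x) = 0
a(h) = 0 (a(h) = 0*h = 0)
(a(172) + 3083) + 24370 = (0 + 3083) + 24370 = 3083 + 24370 = 27453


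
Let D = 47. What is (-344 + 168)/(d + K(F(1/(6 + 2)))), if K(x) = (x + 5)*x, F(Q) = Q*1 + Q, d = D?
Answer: -2816/773 ≈ -3.6429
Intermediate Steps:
d = 47
F(Q) = 2*Q (F(Q) = Q + Q = 2*Q)
K(x) = x*(5 + x) (K(x) = (5 + x)*x = x*(5 + x))
(-344 + 168)/(d + K(F(1/(6 + 2)))) = (-344 + 168)/(47 + (2/(6 + 2))*(5 + 2/(6 + 2))) = -176/(47 + (2/8)*(5 + 2/8)) = -176/(47 + (2*(⅛))*(5 + 2*(⅛))) = -176/(47 + (5 + ¼)/4) = -176/(47 + (¼)*(21/4)) = -176/(47 + 21/16) = -176/773/16 = -176*16/773 = -2816/773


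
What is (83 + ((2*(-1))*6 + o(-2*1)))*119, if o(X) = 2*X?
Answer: 7973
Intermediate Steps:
(83 + ((2*(-1))*6 + o(-2*1)))*119 = (83 + ((2*(-1))*6 + 2*(-2*1)))*119 = (83 + (-2*6 + 2*(-2)))*119 = (83 + (-12 - 4))*119 = (83 - 16)*119 = 67*119 = 7973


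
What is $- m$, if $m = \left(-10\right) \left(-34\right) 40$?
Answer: $-13600$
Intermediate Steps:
$m = 13600$ ($m = 340 \cdot 40 = 13600$)
$- m = \left(-1\right) 13600 = -13600$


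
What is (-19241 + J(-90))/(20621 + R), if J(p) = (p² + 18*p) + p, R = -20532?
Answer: -12851/89 ≈ -144.39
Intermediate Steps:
J(p) = p² + 19*p
(-19241 + J(-90))/(20621 + R) = (-19241 - 90*(19 - 90))/(20621 - 20532) = (-19241 - 90*(-71))/89 = (-19241 + 6390)*(1/89) = -12851*1/89 = -12851/89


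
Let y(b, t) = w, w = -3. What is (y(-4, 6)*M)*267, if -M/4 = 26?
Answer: 83304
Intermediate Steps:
M = -104 (M = -4*26 = -104)
y(b, t) = -3
(y(-4, 6)*M)*267 = -3*(-104)*267 = 312*267 = 83304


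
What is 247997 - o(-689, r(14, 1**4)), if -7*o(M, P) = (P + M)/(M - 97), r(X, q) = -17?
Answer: 682240100/2751 ≈ 2.4800e+5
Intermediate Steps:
o(M, P) = -(M + P)/(7*(-97 + M)) (o(M, P) = -(P + M)/(7*(M - 97)) = -(M + P)/(7*(-97 + M)))
247997 - o(-689, r(14, 1**4)) = 247997 - (-1*(-689) - 1*(-17))/(7*(-97 - 689)) = 247997 - (689 + 17)/(7*(-786)) = 247997 - (-1)*706/(7*786) = 247997 - 1*(-353/2751) = 247997 + 353/2751 = 682240100/2751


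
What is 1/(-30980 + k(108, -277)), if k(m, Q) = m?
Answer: -1/30872 ≈ -3.2392e-5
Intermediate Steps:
1/(-30980 + k(108, -277)) = 1/(-30980 + 108) = 1/(-30872) = -1/30872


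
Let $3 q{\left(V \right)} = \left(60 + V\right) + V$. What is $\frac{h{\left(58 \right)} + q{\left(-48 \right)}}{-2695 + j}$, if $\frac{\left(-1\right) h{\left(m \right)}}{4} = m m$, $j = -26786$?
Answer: $\frac{13468}{29481} \approx 0.45684$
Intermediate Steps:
$h{\left(m \right)} = - 4 m^{2}$ ($h{\left(m \right)} = - 4 m m = - 4 m^{2}$)
$q{\left(V \right)} = 20 + \frac{2 V}{3}$ ($q{\left(V \right)} = \frac{\left(60 + V\right) + V}{3} = \frac{60 + 2 V}{3} = 20 + \frac{2 V}{3}$)
$\frac{h{\left(58 \right)} + q{\left(-48 \right)}}{-2695 + j} = \frac{- 4 \cdot 58^{2} + \left(20 + \frac{2}{3} \left(-48\right)\right)}{-2695 - 26786} = \frac{\left(-4\right) 3364 + \left(20 - 32\right)}{-29481} = \left(-13456 - 12\right) \left(- \frac{1}{29481}\right) = \left(-13468\right) \left(- \frac{1}{29481}\right) = \frac{13468}{29481}$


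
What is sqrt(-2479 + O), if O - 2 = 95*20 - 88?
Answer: I*sqrt(665) ≈ 25.788*I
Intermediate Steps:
O = 1814 (O = 2 + (95*20 - 88) = 2 + (1900 - 88) = 2 + 1812 = 1814)
sqrt(-2479 + O) = sqrt(-2479 + 1814) = sqrt(-665) = I*sqrt(665)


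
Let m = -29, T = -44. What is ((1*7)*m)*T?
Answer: 8932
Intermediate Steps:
((1*7)*m)*T = ((1*7)*(-29))*(-44) = (7*(-29))*(-44) = -203*(-44) = 8932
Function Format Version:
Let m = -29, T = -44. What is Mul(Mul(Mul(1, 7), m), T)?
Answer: 8932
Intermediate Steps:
Mul(Mul(Mul(1, 7), m), T) = Mul(Mul(Mul(1, 7), -29), -44) = Mul(Mul(7, -29), -44) = Mul(-203, -44) = 8932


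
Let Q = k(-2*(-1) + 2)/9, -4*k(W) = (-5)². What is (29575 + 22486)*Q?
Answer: -1301525/36 ≈ -36154.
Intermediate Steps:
k(W) = -25/4 (k(W) = -¼*(-5)² = -¼*25 = -25/4)
Q = -25/36 (Q = -25/4/9 = -25/4*⅑ = -25/36 ≈ -0.69444)
(29575 + 22486)*Q = (29575 + 22486)*(-25/36) = 52061*(-25/36) = -1301525/36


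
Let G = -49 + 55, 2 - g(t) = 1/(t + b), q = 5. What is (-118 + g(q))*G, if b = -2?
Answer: -698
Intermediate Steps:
g(t) = 2 - 1/(-2 + t) (g(t) = 2 - 1/(t - 2) = 2 - 1/(-2 + t))
G = 6
(-118 + g(q))*G = (-118 + (-5 + 2*5)/(-2 + 5))*6 = (-118 + (-5 + 10)/3)*6 = (-118 + (1/3)*5)*6 = (-118 + 5/3)*6 = -349/3*6 = -698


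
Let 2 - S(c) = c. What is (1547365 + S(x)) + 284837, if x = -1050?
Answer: 1833254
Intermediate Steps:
S(c) = 2 - c
(1547365 + S(x)) + 284837 = (1547365 + (2 - 1*(-1050))) + 284837 = (1547365 + (2 + 1050)) + 284837 = (1547365 + 1052) + 284837 = 1548417 + 284837 = 1833254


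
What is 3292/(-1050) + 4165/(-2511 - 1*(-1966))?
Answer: -616739/57225 ≈ -10.777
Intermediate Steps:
3292/(-1050) + 4165/(-2511 - 1*(-1966)) = 3292*(-1/1050) + 4165/(-2511 + 1966) = -1646/525 + 4165/(-545) = -1646/525 + 4165*(-1/545) = -1646/525 - 833/109 = -616739/57225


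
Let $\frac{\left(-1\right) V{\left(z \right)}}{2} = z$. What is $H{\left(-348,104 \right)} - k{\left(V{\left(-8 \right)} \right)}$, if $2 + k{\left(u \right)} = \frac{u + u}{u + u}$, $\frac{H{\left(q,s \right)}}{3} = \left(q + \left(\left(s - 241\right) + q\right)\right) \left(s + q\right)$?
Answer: $609757$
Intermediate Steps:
$V{\left(z \right)} = - 2 z$
$H{\left(q,s \right)} = 3 \left(q + s\right) \left(-241 + s + 2 q\right)$ ($H{\left(q,s \right)} = 3 \left(q + \left(\left(s - 241\right) + q\right)\right) \left(s + q\right) = 3 \left(q + \left(\left(-241 + s\right) + q\right)\right) \left(q + s\right) = 3 \left(q + \left(-241 + q + s\right)\right) \left(q + s\right) = 3 \left(-241 + s + 2 q\right) \left(q + s\right) = 3 \left(q + s\right) \left(-241 + s + 2 q\right)$)
$k{\left(u \right)} = -1$ ($k{\left(u \right)} = -2 + \frac{u + u}{u + u} = -2 + \frac{2 u}{2 u} = -2 + 2 u \frac{1}{2 u} = -2 + 1 = -1$)
$H{\left(-348,104 \right)} - k{\left(V{\left(-8 \right)} \right)} = \left(\left(-723\right) \left(-348\right) - 75192 + 3 \cdot 104^{2} + 6 \left(-348\right)^{2} + 9 \left(-348\right) 104\right) - -1 = \left(251604 - 75192 + 3 \cdot 10816 + 6 \cdot 121104 - 325728\right) + 1 = \left(251604 - 75192 + 32448 + 726624 - 325728\right) + 1 = 609756 + 1 = 609757$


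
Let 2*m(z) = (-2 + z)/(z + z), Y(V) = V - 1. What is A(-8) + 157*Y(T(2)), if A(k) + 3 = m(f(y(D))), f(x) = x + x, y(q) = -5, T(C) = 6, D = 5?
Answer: 7823/10 ≈ 782.30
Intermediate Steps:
Y(V) = -1 + V
f(x) = 2*x
m(z) = (-2 + z)/(4*z) (m(z) = ((-2 + z)/(z + z))/2 = ((-2 + z)/((2*z)))/2 = ((-2 + z)*(1/(2*z)))/2 = ((-2 + z)/(2*z))/2 = (-2 + z)/(4*z))
A(k) = -27/10 (A(k) = -3 + (-2 + 2*(-5))/(4*((2*(-5)))) = -3 + (¼)*(-2 - 10)/(-10) = -3 + (¼)*(-⅒)*(-12) = -3 + 3/10 = -27/10)
A(-8) + 157*Y(T(2)) = -27/10 + 157*(-1 + 6) = -27/10 + 157*5 = -27/10 + 785 = 7823/10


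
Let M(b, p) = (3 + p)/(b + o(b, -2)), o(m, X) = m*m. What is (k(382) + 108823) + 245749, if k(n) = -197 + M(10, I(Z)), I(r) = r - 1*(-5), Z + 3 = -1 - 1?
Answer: 38981253/110 ≈ 3.5438e+5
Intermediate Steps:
Z = -5 (Z = -3 + (-1 - 1) = -3 - 2 = -5)
o(m, X) = m**2
I(r) = 5 + r (I(r) = r + 5 = 5 + r)
M(b, p) = (3 + p)/(b + b**2)
k(n) = -21667/110 (k(n) = -197 + (3 + (5 - 5))/(10*(1 + 10)) = -197 + (1/10)*(3 + 0)/11 = -197 + (1/10)*(1/11)*3 = -197 + 3/110 = -21667/110)
(k(382) + 108823) + 245749 = (-21667/110 + 108823) + 245749 = 11948863/110 + 245749 = 38981253/110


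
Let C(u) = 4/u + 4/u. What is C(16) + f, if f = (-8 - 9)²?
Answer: 579/2 ≈ 289.50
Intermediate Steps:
f = 289 (f = (-17)² = 289)
C(u) = 8/u
C(16) + f = 8/16 + 289 = 8*(1/16) + 289 = ½ + 289 = 579/2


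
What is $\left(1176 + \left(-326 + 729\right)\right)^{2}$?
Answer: $2493241$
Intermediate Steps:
$\left(1176 + \left(-326 + 729\right)\right)^{2} = \left(1176 + 403\right)^{2} = 1579^{2} = 2493241$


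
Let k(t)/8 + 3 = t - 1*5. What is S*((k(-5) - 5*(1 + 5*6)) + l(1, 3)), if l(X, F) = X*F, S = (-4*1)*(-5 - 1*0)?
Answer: -5120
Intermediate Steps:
k(t) = -64 + 8*t (k(t) = -24 + 8*(t - 1*5) = -24 + 8*(t - 5) = -24 + 8*(-5 + t) = -24 + (-40 + 8*t) = -64 + 8*t)
S = 20 (S = -4*(-5 + 0) = -4*(-5) = 20)
l(X, F) = F*X
S*((k(-5) - 5*(1 + 5*6)) + l(1, 3)) = 20*(((-64 + 8*(-5)) - 5*(1 + 5*6)) + 3*1) = 20*(((-64 - 40) - 5*(1 + 30)) + 3) = 20*((-104 - 5*31) + 3) = 20*((-104 - 155) + 3) = 20*(-259 + 3) = 20*(-256) = -5120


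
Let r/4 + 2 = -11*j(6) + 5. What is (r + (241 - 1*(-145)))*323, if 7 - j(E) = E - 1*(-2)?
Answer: 142766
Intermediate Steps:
j(E) = 5 - E (j(E) = 7 - (E - 1*(-2)) = 7 - (E + 2) = 7 - (2 + E) = 7 + (-2 - E) = 5 - E)
r = 56 (r = -8 + 4*(-11*(5 - 1*6) + 5) = -8 + 4*(-11*(5 - 6) + 5) = -8 + 4*(-11*(-1) + 5) = -8 + 4*(11 + 5) = -8 + 4*16 = -8 + 64 = 56)
(r + (241 - 1*(-145)))*323 = (56 + (241 - 1*(-145)))*323 = (56 + (241 + 145))*323 = (56 + 386)*323 = 442*323 = 142766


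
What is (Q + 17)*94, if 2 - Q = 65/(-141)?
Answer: 5488/3 ≈ 1829.3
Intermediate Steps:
Q = 347/141 (Q = 2 - 65/(-141) = 2 - 65*(-1)/141 = 2 - 1*(-65/141) = 2 + 65/141 = 347/141 ≈ 2.4610)
(Q + 17)*94 = (347/141 + 17)*94 = (2744/141)*94 = 5488/3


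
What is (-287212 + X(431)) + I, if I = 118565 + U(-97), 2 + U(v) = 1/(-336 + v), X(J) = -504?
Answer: -73243250/433 ≈ -1.6915e+5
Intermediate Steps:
U(v) = -2 + 1/(-336 + v)
I = 51337778/433 (I = 118565 + (673 - 2*(-97))/(-336 - 97) = 118565 + (673 + 194)/(-433) = 118565 - 1/433*867 = 118565 - 867/433 = 51337778/433 ≈ 1.1856e+5)
(-287212 + X(431)) + I = (-287212 - 504) + 51337778/433 = -287716 + 51337778/433 = -73243250/433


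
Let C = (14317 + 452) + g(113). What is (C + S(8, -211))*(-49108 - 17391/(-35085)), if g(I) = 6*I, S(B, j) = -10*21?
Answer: -8750795951331/11695 ≈ -7.4825e+8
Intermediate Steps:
S(B, j) = -210
C = 15447 (C = (14317 + 452) + 6*113 = 14769 + 678 = 15447)
(C + S(8, -211))*(-49108 - 17391/(-35085)) = (15447 - 210)*(-49108 - 17391/(-35085)) = 15237*(-49108 - 17391*(-1/35085)) = 15237*(-49108 + 5797/11695) = 15237*(-574312263/11695) = -8750795951331/11695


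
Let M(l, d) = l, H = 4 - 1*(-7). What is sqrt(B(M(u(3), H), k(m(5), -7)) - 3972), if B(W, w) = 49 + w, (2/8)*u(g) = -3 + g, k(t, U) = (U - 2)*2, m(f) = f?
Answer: I*sqrt(3941) ≈ 62.777*I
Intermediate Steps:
H = 11 (H = 4 + 7 = 11)
k(t, U) = -4 + 2*U (k(t, U) = (-2 + U)*2 = -4 + 2*U)
u(g) = -12 + 4*g (u(g) = 4*(-3 + g) = -12 + 4*g)
sqrt(B(M(u(3), H), k(m(5), -7)) - 3972) = sqrt((49 + (-4 + 2*(-7))) - 3972) = sqrt((49 + (-4 - 14)) - 3972) = sqrt((49 - 18) - 3972) = sqrt(31 - 3972) = sqrt(-3941) = I*sqrt(3941)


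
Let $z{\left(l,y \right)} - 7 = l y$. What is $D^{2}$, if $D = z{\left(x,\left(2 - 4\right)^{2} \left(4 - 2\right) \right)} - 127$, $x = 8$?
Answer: $3136$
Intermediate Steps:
$z{\left(l,y \right)} = 7 + l y$
$D = -56$ ($D = \left(7 + 8 \left(2 - 4\right)^{2} \left(4 - 2\right)\right) - 127 = \left(7 + 8 \left(-2\right)^{2} \cdot 2\right) - 127 = \left(7 + 8 \cdot 4 \cdot 2\right) - 127 = \left(7 + 8 \cdot 8\right) - 127 = \left(7 + 64\right) - 127 = 71 - 127 = -56$)
$D^{2} = \left(-56\right)^{2} = 3136$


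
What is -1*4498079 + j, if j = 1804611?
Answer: -2693468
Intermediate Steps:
-1*4498079 + j = -1*4498079 + 1804611 = -4498079 + 1804611 = -2693468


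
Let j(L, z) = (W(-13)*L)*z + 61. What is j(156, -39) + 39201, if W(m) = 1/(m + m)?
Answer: 39496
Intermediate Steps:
W(m) = 1/(2*m)
j(L, z) = 61 - L*z/26 (j(L, z) = (((½)/(-13))*L)*z + 61 = (((½)*(-1/13))*L)*z + 61 = (-L/26)*z + 61 = -L*z/26 + 61 = 61 - L*z/26)
j(156, -39) + 39201 = (61 - 1/26*156*(-39)) + 39201 = (61 + 234) + 39201 = 295 + 39201 = 39496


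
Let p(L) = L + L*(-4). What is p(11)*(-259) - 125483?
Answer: -116936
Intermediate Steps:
p(L) = -3*L (p(L) = L - 4*L = -3*L)
p(11)*(-259) - 125483 = -3*11*(-259) - 125483 = -33*(-259) - 125483 = 8547 - 125483 = -116936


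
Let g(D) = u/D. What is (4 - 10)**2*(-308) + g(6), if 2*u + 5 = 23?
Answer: -22173/2 ≈ -11087.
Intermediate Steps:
u = 9 (u = -5/2 + (1/2)*23 = -5/2 + 23/2 = 9)
g(D) = 9/D
(4 - 10)**2*(-308) + g(6) = (4 - 10)**2*(-308) + 9/6 = (-6)**2*(-308) + 9*(1/6) = 36*(-308) + 3/2 = -11088 + 3/2 = -22173/2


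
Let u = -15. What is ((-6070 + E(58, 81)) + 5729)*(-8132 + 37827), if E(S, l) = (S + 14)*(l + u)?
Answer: 130984645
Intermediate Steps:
E(S, l) = (-15 + l)*(14 + S) (E(S, l) = (S + 14)*(l - 15) = (14 + S)*(-15 + l) = (-15 + l)*(14 + S))
((-6070 + E(58, 81)) + 5729)*(-8132 + 37827) = ((-6070 + (-210 - 15*58 + 14*81 + 58*81)) + 5729)*(-8132 + 37827) = ((-6070 + (-210 - 870 + 1134 + 4698)) + 5729)*29695 = ((-6070 + 4752) + 5729)*29695 = (-1318 + 5729)*29695 = 4411*29695 = 130984645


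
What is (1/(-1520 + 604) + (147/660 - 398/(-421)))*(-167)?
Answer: -2066802521/10604990 ≈ -194.89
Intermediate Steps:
(1/(-1520 + 604) + (147/660 - 398/(-421)))*(-167) = (1/(-916) + (147*(1/660) - 398*(-1/421)))*(-167) = (-1/916 + (49/220 + 398/421))*(-167) = (-1/916 + 108189/92620)*(-167) = (12376063/10604990)*(-167) = -2066802521/10604990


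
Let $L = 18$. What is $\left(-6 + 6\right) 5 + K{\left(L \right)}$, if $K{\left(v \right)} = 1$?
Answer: $1$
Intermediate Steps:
$\left(-6 + 6\right) 5 + K{\left(L \right)} = \left(-6 + 6\right) 5 + 1 = 0 \cdot 5 + 1 = 0 + 1 = 1$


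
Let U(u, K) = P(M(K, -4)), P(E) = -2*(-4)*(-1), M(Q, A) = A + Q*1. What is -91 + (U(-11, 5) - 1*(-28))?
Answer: -71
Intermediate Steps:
M(Q, A) = A + Q
P(E) = -8 (P(E) = 8*(-1) = -8)
U(u, K) = -8
-91 + (U(-11, 5) - 1*(-28)) = -91 + (-8 - 1*(-28)) = -91 + (-8 + 28) = -91 + 20 = -71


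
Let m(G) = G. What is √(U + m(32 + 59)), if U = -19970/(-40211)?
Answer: √147943145081/40211 ≈ 9.5654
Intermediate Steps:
U = 19970/40211 (U = -19970*(-1/40211) = 19970/40211 ≈ 0.49663)
√(U + m(32 + 59)) = √(19970/40211 + (32 + 59)) = √(19970/40211 + 91) = √(3679171/40211) = √147943145081/40211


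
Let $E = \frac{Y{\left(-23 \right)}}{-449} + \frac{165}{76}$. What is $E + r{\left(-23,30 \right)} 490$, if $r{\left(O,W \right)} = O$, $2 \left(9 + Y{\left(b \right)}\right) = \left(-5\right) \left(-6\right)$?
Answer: $- \frac{384503851}{34124} \approx -11268.0$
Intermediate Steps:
$Y{\left(b \right)} = 6$ ($Y{\left(b \right)} = -9 + \frac{\left(-5\right) \left(-6\right)}{2} = -9 + \frac{1}{2} \cdot 30 = -9 + 15 = 6$)
$E = \frac{73629}{34124}$ ($E = \frac{6}{-449} + \frac{165}{76} = 6 \left(- \frac{1}{449}\right) + 165 \cdot \frac{1}{76} = - \frac{6}{449} + \frac{165}{76} = \frac{73629}{34124} \approx 2.1577$)
$E + r{\left(-23,30 \right)} 490 = \frac{73629}{34124} - 11270 = - \frac{384503851}{34124}$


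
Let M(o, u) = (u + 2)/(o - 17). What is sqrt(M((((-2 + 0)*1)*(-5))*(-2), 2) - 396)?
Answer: 8*I*sqrt(8473)/37 ≈ 19.902*I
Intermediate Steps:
M(o, u) = (2 + u)/(-17 + o)
sqrt(M((((-2 + 0)*1)*(-5))*(-2), 2) - 396) = sqrt((2 + 2)/(-17 + (((-2 + 0)*1)*(-5))*(-2)) - 396) = sqrt(4/(-17 + (-2*1*(-5))*(-2)) - 396) = sqrt(4/(-17 - 2*(-5)*(-2)) - 396) = sqrt(4/(-17 + 10*(-2)) - 396) = sqrt(4/(-17 - 20) - 396) = sqrt(4/(-37) - 396) = sqrt(-1/37*4 - 396) = sqrt(-4/37 - 396) = sqrt(-14656/37) = 8*I*sqrt(8473)/37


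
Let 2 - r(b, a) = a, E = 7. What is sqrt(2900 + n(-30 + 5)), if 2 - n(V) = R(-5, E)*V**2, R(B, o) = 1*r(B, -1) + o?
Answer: 6*I*sqrt(93) ≈ 57.862*I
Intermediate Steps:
r(b, a) = 2 - a
R(B, o) = 3 + o (R(B, o) = 1*(2 - 1*(-1)) + o = 1*(2 + 1) + o = 1*3 + o = 3 + o)
n(V) = 2 - 10*V**2 (n(V) = 2 - (3 + 7)*V**2 = 2 - 10*V**2)
sqrt(2900 + n(-30 + 5)) = sqrt(2900 + (2 - 10*(-30 + 5)**2)) = sqrt(2900 + (2 - 10*(-25)**2)) = sqrt(2900 + (2 - 10*625)) = sqrt(2900 + (2 - 6250)) = sqrt(2900 - 6248) = sqrt(-3348) = 6*I*sqrt(93)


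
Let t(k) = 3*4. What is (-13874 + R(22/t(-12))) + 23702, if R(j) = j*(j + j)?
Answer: 177025/18 ≈ 9834.7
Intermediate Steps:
t(k) = 12
R(j) = 2*j² (R(j) = j*(2*j) = 2*j²)
(-13874 + R(22/t(-12))) + 23702 = (-13874 + 2*(22/12)²) + 23702 = (-13874 + 2*(22*(1/12))²) + 23702 = (-13874 + 2*(11/6)²) + 23702 = (-13874 + 2*(121/36)) + 23702 = (-13874 + 121/18) + 23702 = -249611/18 + 23702 = 177025/18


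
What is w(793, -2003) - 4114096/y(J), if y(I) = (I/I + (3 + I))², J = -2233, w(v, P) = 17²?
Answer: 1431765353/4968441 ≈ 288.17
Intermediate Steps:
w(v, P) = 289
y(I) = (4 + I)² (y(I) = (1 + (3 + I))² = (4 + I)²)
w(793, -2003) - 4114096/y(J) = 289 - 4114096/((4 - 2233)²) = 289 - 4114096/((-2229)²) = 289 - 4114096/4968441 = 1431765353/4968441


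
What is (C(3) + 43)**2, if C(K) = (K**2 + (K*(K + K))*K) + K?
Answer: 11881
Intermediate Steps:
C(K) = K + K**2 + 2*K**3 (C(K) = (K**2 + (K*(2*K))*K) + K = (K**2 + (2*K**2)*K) + K = (K**2 + 2*K**3) + K = K + K**2 + 2*K**3)
(C(3) + 43)**2 = (3*(1 + 3 + 2*3**2) + 43)**2 = (3*(1 + 3 + 2*9) + 43)**2 = (3*(1 + 3 + 18) + 43)**2 = (3*22 + 43)**2 = (66 + 43)**2 = 109**2 = 11881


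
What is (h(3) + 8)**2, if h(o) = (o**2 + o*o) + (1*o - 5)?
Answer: 576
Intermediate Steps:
h(o) = -5 + o + 2*o**2 (h(o) = (o**2 + o**2) + (o - 5) = 2*o**2 + (-5 + o) = -5 + o + 2*o**2)
(h(3) + 8)**2 = ((-5 + 3 + 2*3**2) + 8)**2 = ((-5 + 3 + 2*9) + 8)**2 = ((-5 + 3 + 18) + 8)**2 = (16 + 8)**2 = 24**2 = 576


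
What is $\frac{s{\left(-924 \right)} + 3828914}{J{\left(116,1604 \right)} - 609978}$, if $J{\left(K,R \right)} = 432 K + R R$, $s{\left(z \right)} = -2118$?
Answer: $\frac{1913398}{1006475} \approx 1.9011$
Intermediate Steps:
$J{\left(K,R \right)} = R^{2} + 432 K$ ($J{\left(K,R \right)} = 432 K + R^{2} = R^{2} + 432 K$)
$\frac{s{\left(-924 \right)} + 3828914}{J{\left(116,1604 \right)} - 609978} = \frac{-2118 + 3828914}{\left(1604^{2} + 432 \cdot 116\right) - 609978} = \frac{3826796}{\left(2572816 + 50112\right) - 609978} = \frac{3826796}{2622928 - 609978} = \frac{3826796}{2012950} = 3826796 \cdot \frac{1}{2012950} = \frac{1913398}{1006475}$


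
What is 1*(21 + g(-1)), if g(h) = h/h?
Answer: 22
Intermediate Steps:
g(h) = 1
1*(21 + g(-1)) = 1*(21 + 1) = 1*22 = 22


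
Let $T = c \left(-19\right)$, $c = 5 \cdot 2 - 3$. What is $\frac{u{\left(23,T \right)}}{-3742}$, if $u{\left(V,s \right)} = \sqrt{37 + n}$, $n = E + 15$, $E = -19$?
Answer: $- \frac{\sqrt{33}}{3742} \approx -0.0015352$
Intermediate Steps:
$n = -4$ ($n = -19 + 15 = -4$)
$c = 7$ ($c = 10 - 3 = 7$)
$T = -133$ ($T = 7 \left(-19\right) = -133$)
$u{\left(V,s \right)} = \sqrt{33}$ ($u{\left(V,s \right)} = \sqrt{37 - 4} = \sqrt{33}$)
$\frac{u{\left(23,T \right)}}{-3742} = \frac{\sqrt{33}}{-3742} = \sqrt{33} \left(- \frac{1}{3742}\right) = - \frac{\sqrt{33}}{3742}$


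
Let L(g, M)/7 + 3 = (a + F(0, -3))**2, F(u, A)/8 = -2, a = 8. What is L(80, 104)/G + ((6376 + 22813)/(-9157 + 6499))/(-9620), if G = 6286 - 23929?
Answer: -1155932377/50125644920 ≈ -0.023061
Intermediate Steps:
F(u, A) = -16 (F(u, A) = 8*(-2) = -16)
G = -17643
L(g, M) = 427 (L(g, M) = -21 + 7*(8 - 16)**2 = -21 + 7*(-8)**2 = -21 + 7*64 = -21 + 448 = 427)
L(80, 104)/G + ((6376 + 22813)/(-9157 + 6499))/(-9620) = 427/(-17643) + ((6376 + 22813)/(-9157 + 6499))/(-9620) = 427*(-1/17643) + (29189/(-2658))*(-1/9620) = -427/17643 + (29189*(-1/2658))*(-1/9620) = -427/17643 - 29189/2658*(-1/9620) = -427/17643 + 29189/25569960 = -1155932377/50125644920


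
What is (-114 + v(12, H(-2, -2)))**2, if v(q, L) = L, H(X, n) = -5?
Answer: 14161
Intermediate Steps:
(-114 + v(12, H(-2, -2)))**2 = (-114 - 5)**2 = (-119)**2 = 14161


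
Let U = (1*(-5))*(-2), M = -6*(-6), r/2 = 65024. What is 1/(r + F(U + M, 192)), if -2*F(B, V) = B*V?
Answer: 1/125632 ≈ 7.9598e-6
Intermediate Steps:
r = 130048 (r = 2*65024 = 130048)
M = 36
U = 10 (U = -5*(-2) = 10)
F(B, V) = -B*V/2
1/(r + F(U + M, 192)) = 1/(130048 - ½*(10 + 36)*192) = 1/(130048 - ½*46*192) = 1/(130048 - 4416) = 1/125632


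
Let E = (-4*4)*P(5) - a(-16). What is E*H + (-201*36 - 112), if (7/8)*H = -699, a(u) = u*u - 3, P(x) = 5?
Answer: 1810700/7 ≈ 2.5867e+5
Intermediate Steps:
a(u) = -3 + u² (a(u) = u² - 3 = -3 + u²)
H = -5592/7 (H = (8/7)*(-699) = -5592/7 ≈ -798.86)
E = -333 (E = -4*4*5 - (-3 + (-16)²) = -16*5 - (-3 + 256) = -80 - 1*253 = -80 - 253 = -333)
E*H + (-201*36 - 112) = -333*(-5592/7) + (-201*36 - 112) = 1862136/7 + (-7236 - 112) = 1862136/7 - 7348 = 1810700/7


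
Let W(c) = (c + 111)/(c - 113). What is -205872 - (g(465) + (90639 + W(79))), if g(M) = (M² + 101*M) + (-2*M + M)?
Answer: -9506917/17 ≈ -5.5923e+5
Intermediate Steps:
W(c) = (111 + c)/(-113 + c)
g(M) = M² + 100*M (g(M) = (M² + 101*M) - M = M² + 100*M)
-205872 - (g(465) + (90639 + W(79))) = -205872 - (465*(100 + 465) + (90639 + (111 + 79)/(-113 + 79))) = -205872 - (465*565 + (90639 + 190/(-34))) = -205872 - (262725 + (90639 - 1/34*190)) = -205872 - (262725 + (90639 - 95/17)) = -205872 - (262725 + 1540768/17) = -205872 - 1*6007093/17 = -205872 - 6007093/17 = -9506917/17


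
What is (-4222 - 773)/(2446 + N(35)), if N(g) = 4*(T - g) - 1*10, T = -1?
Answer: -1665/764 ≈ -2.1793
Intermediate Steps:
N(g) = -14 - 4*g (N(g) = 4*(-1 - g) - 1*10 = (-4 - 4*g) - 10 = -14 - 4*g)
(-4222 - 773)/(2446 + N(35)) = (-4222 - 773)/(2446 + (-14 - 4*35)) = -4995/(2446 + (-14 - 140)) = -4995/(2446 - 154) = -4995/2292 = -4995*1/2292 = -1665/764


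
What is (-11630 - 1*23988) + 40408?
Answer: 4790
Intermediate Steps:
(-11630 - 1*23988) + 40408 = (-11630 - 23988) + 40408 = -35618 + 40408 = 4790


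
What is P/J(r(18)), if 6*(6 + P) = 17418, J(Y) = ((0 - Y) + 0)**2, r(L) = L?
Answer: 2897/324 ≈ 8.9414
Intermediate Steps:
J(Y) = Y**2 (J(Y) = (-Y + 0)**2 = (-Y)**2 = Y**2)
P = 2897 (P = -6 + (1/6)*17418 = -6 + 2903 = 2897)
P/J(r(18)) = 2897/(18**2) = 2897/324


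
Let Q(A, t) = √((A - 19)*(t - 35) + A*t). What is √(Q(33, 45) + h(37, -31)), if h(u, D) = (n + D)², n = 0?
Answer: √(961 + 5*√65) ≈ 31.643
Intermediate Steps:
h(u, D) = D² (h(u, D) = (0 + D)² = D²)
Q(A, t) = √(A*t + (-35 + t)*(-19 + A)) (Q(A, t) = √((-19 + A)*(-35 + t) + A*t) = √((-35 + t)*(-19 + A) + A*t) = √(A*t + (-35 + t)*(-19 + A)))
√(Q(33, 45) + h(37, -31)) = √(√(665 - 35*33 - 19*45 + 2*33*45) + (-31)²) = √(√(665 - 1155 - 855 + 2970) + 961) = √(√1625 + 961) = √(5*√65 + 961) = √(961 + 5*√65)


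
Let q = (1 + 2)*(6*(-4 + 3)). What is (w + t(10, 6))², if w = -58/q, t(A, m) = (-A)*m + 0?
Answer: 261121/81 ≈ 3223.7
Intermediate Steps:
q = -18 (q = 3*(6*(-1)) = 3*(-6) = -18)
t(A, m) = -A*m (t(A, m) = -A*m + 0 = -A*m)
w = 29/9 (w = -58/(-18) = -58*(-1/18) = 29/9 ≈ 3.2222)
(w + t(10, 6))² = (29/9 - 1*10*6)² = (29/9 - 60)² = (-511/9)² = 261121/81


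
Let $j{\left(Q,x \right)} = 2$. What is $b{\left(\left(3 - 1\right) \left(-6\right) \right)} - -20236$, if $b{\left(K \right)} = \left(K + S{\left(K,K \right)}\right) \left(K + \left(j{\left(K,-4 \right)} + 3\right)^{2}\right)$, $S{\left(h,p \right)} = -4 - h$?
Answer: $20184$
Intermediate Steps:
$b{\left(K \right)} = -100 - 4 K$ ($b{\left(K \right)} = \left(K - \left(4 + K\right)\right) \left(K + \left(2 + 3\right)^{2}\right) = - 4 \left(K + 5^{2}\right) = - 4 \left(K + 25\right) = - 4 \left(25 + K\right) = -100 - 4 K$)
$b{\left(\left(3 - 1\right) \left(-6\right) \right)} - -20236 = \left(-100 - 4 \left(3 - 1\right) \left(-6\right)\right) - -20236 = \left(-100 - 4 \cdot 2 \left(-6\right)\right) + 20236 = \left(-100 - -48\right) + 20236 = \left(-100 + 48\right) + 20236 = -52 + 20236 = 20184$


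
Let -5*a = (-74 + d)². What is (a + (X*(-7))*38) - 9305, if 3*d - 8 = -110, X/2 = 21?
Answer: -114049/5 ≈ -22810.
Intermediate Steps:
X = 42 (X = 2*21 = 42)
d = -34 (d = 8/3 + (⅓)*(-110) = 8/3 - 110/3 = -34)
a = -11664/5 (a = -(-74 - 34)²/5 = -⅕*(-108)² = -⅕*11664 = -11664/5 ≈ -2332.8)
(a + (X*(-7))*38) - 9305 = (-11664/5 + (42*(-7))*38) - 9305 = (-11664/5 - 294*38) - 9305 = (-11664/5 - 11172) - 9305 = -67524/5 - 9305 = -114049/5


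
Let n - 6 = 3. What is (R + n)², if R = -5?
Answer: 16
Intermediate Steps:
n = 9 (n = 6 + 3 = 9)
(R + n)² = (-5 + 9)² = 4² = 16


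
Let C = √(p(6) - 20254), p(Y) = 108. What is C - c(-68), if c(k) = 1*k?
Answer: 68 + I*√20146 ≈ 68.0 + 141.94*I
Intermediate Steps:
c(k) = k
C = I*√20146 (C = √(108 - 20254) = √(-20146) = I*√20146 ≈ 141.94*I)
C - c(-68) = I*√20146 - 1*(-68) = I*√20146 + 68 = 68 + I*√20146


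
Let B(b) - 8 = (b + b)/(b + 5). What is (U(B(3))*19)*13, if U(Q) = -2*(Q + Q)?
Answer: -8645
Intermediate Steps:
B(b) = 8 + 2*b/(5 + b) (B(b) = 8 + (b + b)/(b + 5) = 8 + (2*b)/(5 + b) = 8 + 2*b/(5 + b))
U(Q) = -4*Q
(U(B(3))*19)*13 = (-40*(4 + 3)/(5 + 3)*19)*13 = (-40*7/8*19)*13 = (-4*35/4*19)*13 = -35*19*13 = -665*13 = -8645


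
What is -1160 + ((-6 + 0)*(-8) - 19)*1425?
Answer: 40165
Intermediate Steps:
-1160 + ((-6 + 0)*(-8) - 19)*1425 = -1160 + (-6*(-8) - 19)*1425 = -1160 + (48 - 19)*1425 = -1160 + 29*1425 = -1160 + 41325 = 40165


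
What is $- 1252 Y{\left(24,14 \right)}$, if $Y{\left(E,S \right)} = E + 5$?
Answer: $-36308$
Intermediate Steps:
$Y{\left(E,S \right)} = 5 + E$
$- 1252 Y{\left(24,14 \right)} = - 1252 \left(5 + 24\right) = \left(-1252\right) 29 = -36308$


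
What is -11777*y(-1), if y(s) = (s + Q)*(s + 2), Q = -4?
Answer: 58885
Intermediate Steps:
y(s) = (-4 + s)*(2 + s) (y(s) = (s - 4)*(s + 2) = (-4 + s)*(2 + s))
-11777*y(-1) = -11777*(-8 + (-1)² - 2*(-1)) = -11777*(-8 + 1 + 2) = -11777*(-5) = 58885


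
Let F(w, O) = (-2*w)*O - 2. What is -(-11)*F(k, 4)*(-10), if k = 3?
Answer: 2860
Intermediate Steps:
F(w, O) = -2 - 2*O*w (F(w, O) = -2*O*w - 2 = -2 - 2*O*w)
-(-11)*F(k, 4)*(-10) = -(-11)*(-2 - 2*4*3)*(-10) = -(-11)*(-2 - 24)*(-10) = -(-11)*(-26)*(-10) = -11*26*(-10) = -286*(-10) = 2860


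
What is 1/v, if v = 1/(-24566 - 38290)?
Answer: -62856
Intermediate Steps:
v = -1/62856 (v = 1/(-62856) = -1/62856 ≈ -1.5909e-5)
1/v = 1/(-1/62856) = -62856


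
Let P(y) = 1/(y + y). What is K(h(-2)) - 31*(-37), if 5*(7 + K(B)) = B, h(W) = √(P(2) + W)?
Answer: 1140 + I*√7/10 ≈ 1140.0 + 0.26458*I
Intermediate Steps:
P(y) = 1/(2*y)
h(W) = √(¼ + W) (h(W) = √((½)/2 + W) = √((½)*(½) + W) = √(¼ + W))
K(B) = -7 + B/5
K(h(-2)) - 31*(-37) = (-7 + (√(1 + 4*(-2))/2)/5) - 31*(-37) = (-7 + (√(1 - 8)/2)/5) + 1147 = (-7 + (√(-7)/2)/5) + 1147 = (-7 + ((I*√7)/2)/5) + 1147 = (-7 + (I*√7/2)/5) + 1147 = (-7 + I*√7/10) + 1147 = 1140 + I*√7/10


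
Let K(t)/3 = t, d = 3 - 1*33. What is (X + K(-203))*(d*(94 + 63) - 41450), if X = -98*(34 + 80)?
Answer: 543810960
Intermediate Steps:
d = -30 (d = 3 - 33 = -30)
K(t) = 3*t
X = -11172 (X = -98*114 = -11172)
(X + K(-203))*(d*(94 + 63) - 41450) = (-11172 + 3*(-203))*(-30*(94 + 63) - 41450) = (-11172 - 609)*(-30*157 - 41450) = -11781*(-4710 - 41450) = -11781*(-46160) = 543810960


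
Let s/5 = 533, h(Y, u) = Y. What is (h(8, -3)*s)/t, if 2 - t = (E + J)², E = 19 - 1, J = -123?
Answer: -21320/11023 ≈ -1.9341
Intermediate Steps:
s = 2665 (s = 5*533 = 2665)
E = 18
t = -11023 (t = 2 - (18 - 123)² = 2 - 1*(-105)² = 2 - 1*11025 = 2 - 11025 = -11023)
(h(8, -3)*s)/t = (8*2665)/(-11023) = 21320*(-1/11023) = -21320/11023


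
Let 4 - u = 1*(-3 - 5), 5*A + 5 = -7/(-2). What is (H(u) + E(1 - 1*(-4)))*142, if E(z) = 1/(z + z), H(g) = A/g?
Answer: 213/20 ≈ 10.650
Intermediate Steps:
A = -3/10 (A = -1 + (-7/(-2))/5 = -1 + (-7*(-½))/5 = -1 + (⅕)*(7/2) = -1 + 7/10 = -3/10 ≈ -0.30000)
u = 12 (u = 4 - (-3 - 5) = 4 - (-8) = 4 - 1*(-8) = 4 + 8 = 12)
H(g) = -3/(10*g)
E(z) = 1/(2*z)
(H(u) + E(1 - 1*(-4)))*142 = (-3/10/12 + 1/(2*(1 - 1*(-4))))*142 = (-3/10*1/12 + 1/(2*(1 + 4)))*142 = (-1/40 + (½)/5)*142 = (-1/40 + (½)*(⅕))*142 = (-1/40 + ⅒)*142 = (3/40)*142 = 213/20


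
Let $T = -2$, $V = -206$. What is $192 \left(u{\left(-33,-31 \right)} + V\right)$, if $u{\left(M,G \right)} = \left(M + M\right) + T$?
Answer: $-52608$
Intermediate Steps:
$u{\left(M,G \right)} = -2 + 2 M$ ($u{\left(M,G \right)} = \left(M + M\right) - 2 = 2 M - 2 = -2 + 2 M$)
$192 \left(u{\left(-33,-31 \right)} + V\right) = 192 \left(\left(-2 + 2 \left(-33\right)\right) - 206\right) = 192 \left(\left(-2 - 66\right) - 206\right) = 192 \left(-68 - 206\right) = 192 \left(-274\right) = -52608$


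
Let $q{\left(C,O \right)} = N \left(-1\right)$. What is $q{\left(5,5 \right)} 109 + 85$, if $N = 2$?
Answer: $-133$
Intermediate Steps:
$q{\left(C,O \right)} = -2$ ($q{\left(C,O \right)} = 2 \left(-1\right) = -2$)
$q{\left(5,5 \right)} 109 + 85 = \left(-2\right) 109 + 85 = -218 + 85 = -133$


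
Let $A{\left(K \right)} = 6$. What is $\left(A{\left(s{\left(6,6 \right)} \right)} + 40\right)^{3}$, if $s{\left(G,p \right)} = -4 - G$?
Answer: $97336$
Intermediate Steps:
$\left(A{\left(s{\left(6,6 \right)} \right)} + 40\right)^{3} = \left(6 + 40\right)^{3} = 46^{3} = 97336$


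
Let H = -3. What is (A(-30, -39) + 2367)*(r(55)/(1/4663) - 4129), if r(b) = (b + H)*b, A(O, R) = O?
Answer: 31157003187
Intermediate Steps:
r(b) = b*(-3 + b) (r(b) = (b - 3)*b = (-3 + b)*b = b*(-3 + b))
(A(-30, -39) + 2367)*(r(55)/(1/4663) - 4129) = (-30 + 2367)*((55*(-3 + 55))/(1/4663) - 4129) = 2337*((55*52)/(1/4663) - 4129) = 2337*(2860*4663 - 4129) = 2337*(13336180 - 4129) = 2337*13332051 = 31157003187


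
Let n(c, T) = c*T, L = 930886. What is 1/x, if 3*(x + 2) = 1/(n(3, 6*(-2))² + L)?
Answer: -2796546/5593091 ≈ -0.50000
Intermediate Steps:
n(c, T) = T*c
x = -5593091/2796546 (x = -2 + 1/(3*(((6*(-2))*3)² + 930886)) = -2 + 1/(3*((-12*3)² + 930886)) = -2 + 1/(3*((-36)² + 930886)) = -2 + 1/(3*(1296 + 930886)) = -2 + (⅓)/932182 = -2 + (⅓)*(1/932182) = -2 + 1/2796546 = -5593091/2796546 ≈ -2.0000)
1/x = 1/(-5593091/2796546) = -2796546/5593091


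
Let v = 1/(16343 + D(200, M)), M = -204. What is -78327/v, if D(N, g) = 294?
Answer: -1303126299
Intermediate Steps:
v = 1/16637 (v = 1/(16343 + 294) = 1/16637 ≈ 6.0107e-5)
-78327/v = -78327/1/16637 = -78327*16637 = -1303126299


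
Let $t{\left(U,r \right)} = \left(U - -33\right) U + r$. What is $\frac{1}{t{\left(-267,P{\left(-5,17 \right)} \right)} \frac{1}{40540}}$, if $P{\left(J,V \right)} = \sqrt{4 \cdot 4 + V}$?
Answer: $\frac{844286040}{1301166817} - \frac{40540 \sqrt{33}}{3903500451} \approx 0.64881$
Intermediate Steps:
$P{\left(J,V \right)} = \sqrt{16 + V}$
$t{\left(U,r \right)} = r + U \left(33 + U\right)$ ($t{\left(U,r \right)} = \left(U + 33\right) U + r = \left(33 + U\right) U + r = U \left(33 + U\right) + r = r + U \left(33 + U\right)$)
$\frac{1}{t{\left(-267,P{\left(-5,17 \right)} \right)} \frac{1}{40540}} = \frac{1}{\left(\sqrt{16 + 17} + \left(-267\right)^{2} + 33 \left(-267\right)\right) \frac{1}{40540}} = \frac{1}{\left(\sqrt{33} + 71289 - 8811\right) \frac{1}{40540}} = \frac{1}{\left(62478 + \sqrt{33}\right) \frac{1}{40540}} = \frac{1}{\frac{31239}{20270} + \frac{\sqrt{33}}{40540}}$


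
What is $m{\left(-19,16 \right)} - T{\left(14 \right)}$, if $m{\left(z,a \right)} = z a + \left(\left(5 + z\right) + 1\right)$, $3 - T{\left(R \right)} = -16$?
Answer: $-336$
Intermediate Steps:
$T{\left(R \right)} = 19$ ($T{\left(R \right)} = 3 - -16 = 3 + 16 = 19$)
$m{\left(z,a \right)} = 6 + z + a z$ ($m{\left(z,a \right)} = a z + \left(6 + z\right) = 6 + z + a z$)
$m{\left(-19,16 \right)} - T{\left(14 \right)} = \left(6 - 19 + 16 \left(-19\right)\right) - 19 = \left(6 - 19 - 304\right) - 19 = -317 - 19 = -336$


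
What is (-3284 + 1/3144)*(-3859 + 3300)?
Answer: 5771616305/3144 ≈ 1.8358e+6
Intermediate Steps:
(-3284 + 1/3144)*(-3859 + 3300) = (-3284 + 1/3144)*(-559) = -10324895/3144*(-559) = 5771616305/3144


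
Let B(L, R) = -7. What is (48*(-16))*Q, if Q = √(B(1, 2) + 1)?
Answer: -768*I*√6 ≈ -1881.2*I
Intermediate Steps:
Q = I*√6 (Q = √(-7 + 1) = √(-6) = I*√6 ≈ 2.4495*I)
(48*(-16))*Q = (48*(-16))*(I*√6) = -768*I*√6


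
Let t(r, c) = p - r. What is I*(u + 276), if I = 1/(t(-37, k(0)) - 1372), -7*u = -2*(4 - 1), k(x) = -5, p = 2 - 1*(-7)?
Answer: -19/91 ≈ -0.20879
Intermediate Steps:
p = 9 (p = 2 + 7 = 9)
t(r, c) = 9 - r
u = 6/7 (u = -(-2)*(4 - 1)/7 = -(-2)*3/7 = -⅐*(-6) = 6/7 ≈ 0.85714)
I = -1/1326 (I = 1/((9 - 1*(-37)) - 1372) = 1/((9 + 37) - 1372) = 1/(46 - 1372) = 1/(-1326) = -1/1326 ≈ -0.00075415)
I*(u + 276) = -(6/7 + 276)/1326 = -1/1326*1938/7 = -19/91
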